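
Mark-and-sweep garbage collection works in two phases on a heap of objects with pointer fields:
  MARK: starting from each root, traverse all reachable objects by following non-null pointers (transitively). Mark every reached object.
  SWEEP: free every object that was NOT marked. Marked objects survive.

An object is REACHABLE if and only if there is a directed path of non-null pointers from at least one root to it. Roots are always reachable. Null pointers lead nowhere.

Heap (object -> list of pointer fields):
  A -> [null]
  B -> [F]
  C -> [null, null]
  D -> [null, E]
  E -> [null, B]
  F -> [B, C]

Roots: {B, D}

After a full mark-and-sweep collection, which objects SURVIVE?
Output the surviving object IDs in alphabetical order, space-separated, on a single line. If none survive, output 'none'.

Answer: B C D E F

Derivation:
Roots: B D
Mark B: refs=F, marked=B
Mark D: refs=null E, marked=B D
Mark F: refs=B C, marked=B D F
Mark E: refs=null B, marked=B D E F
Mark C: refs=null null, marked=B C D E F
Unmarked (collected): A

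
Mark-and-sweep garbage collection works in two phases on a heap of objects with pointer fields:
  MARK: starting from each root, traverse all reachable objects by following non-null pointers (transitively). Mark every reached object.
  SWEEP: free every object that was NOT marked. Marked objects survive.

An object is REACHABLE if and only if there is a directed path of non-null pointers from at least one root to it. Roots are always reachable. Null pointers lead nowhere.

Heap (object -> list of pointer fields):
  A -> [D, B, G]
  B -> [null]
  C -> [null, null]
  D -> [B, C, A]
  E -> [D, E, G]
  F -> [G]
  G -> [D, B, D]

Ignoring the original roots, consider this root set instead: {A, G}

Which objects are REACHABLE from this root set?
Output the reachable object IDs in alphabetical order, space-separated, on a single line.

Answer: A B C D G

Derivation:
Roots: A G
Mark A: refs=D B G, marked=A
Mark G: refs=D B D, marked=A G
Mark D: refs=B C A, marked=A D G
Mark B: refs=null, marked=A B D G
Mark C: refs=null null, marked=A B C D G
Unmarked (collected): E F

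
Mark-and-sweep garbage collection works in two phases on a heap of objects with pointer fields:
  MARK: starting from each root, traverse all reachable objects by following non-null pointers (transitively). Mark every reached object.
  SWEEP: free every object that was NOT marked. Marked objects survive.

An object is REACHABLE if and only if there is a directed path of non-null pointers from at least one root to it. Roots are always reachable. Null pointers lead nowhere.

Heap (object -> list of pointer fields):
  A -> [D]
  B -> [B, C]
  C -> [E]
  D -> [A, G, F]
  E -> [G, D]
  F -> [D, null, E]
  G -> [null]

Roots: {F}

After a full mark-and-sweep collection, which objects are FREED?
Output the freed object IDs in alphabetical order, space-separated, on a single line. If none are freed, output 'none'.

Answer: B C

Derivation:
Roots: F
Mark F: refs=D null E, marked=F
Mark D: refs=A G F, marked=D F
Mark E: refs=G D, marked=D E F
Mark A: refs=D, marked=A D E F
Mark G: refs=null, marked=A D E F G
Unmarked (collected): B C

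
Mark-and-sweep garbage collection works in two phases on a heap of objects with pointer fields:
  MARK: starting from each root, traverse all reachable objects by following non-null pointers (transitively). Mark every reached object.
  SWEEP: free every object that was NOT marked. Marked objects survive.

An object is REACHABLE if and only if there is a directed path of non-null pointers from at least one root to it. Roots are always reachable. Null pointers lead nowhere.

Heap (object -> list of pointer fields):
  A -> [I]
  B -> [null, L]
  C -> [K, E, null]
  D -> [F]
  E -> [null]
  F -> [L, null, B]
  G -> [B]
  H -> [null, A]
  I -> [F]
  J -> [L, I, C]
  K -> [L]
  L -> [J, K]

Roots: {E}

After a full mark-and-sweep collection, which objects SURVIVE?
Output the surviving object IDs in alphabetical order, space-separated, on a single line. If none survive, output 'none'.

Answer: E

Derivation:
Roots: E
Mark E: refs=null, marked=E
Unmarked (collected): A B C D F G H I J K L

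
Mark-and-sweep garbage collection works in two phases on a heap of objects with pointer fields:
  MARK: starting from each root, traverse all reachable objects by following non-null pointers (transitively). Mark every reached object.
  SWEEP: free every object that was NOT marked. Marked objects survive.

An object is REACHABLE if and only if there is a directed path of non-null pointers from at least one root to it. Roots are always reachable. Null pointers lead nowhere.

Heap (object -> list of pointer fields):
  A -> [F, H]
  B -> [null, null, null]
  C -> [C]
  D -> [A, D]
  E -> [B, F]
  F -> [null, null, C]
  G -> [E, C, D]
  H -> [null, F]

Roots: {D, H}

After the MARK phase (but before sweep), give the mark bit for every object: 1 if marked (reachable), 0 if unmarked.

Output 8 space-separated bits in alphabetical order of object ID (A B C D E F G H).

Answer: 1 0 1 1 0 1 0 1

Derivation:
Roots: D H
Mark D: refs=A D, marked=D
Mark H: refs=null F, marked=D H
Mark A: refs=F H, marked=A D H
Mark F: refs=null null C, marked=A D F H
Mark C: refs=C, marked=A C D F H
Unmarked (collected): B E G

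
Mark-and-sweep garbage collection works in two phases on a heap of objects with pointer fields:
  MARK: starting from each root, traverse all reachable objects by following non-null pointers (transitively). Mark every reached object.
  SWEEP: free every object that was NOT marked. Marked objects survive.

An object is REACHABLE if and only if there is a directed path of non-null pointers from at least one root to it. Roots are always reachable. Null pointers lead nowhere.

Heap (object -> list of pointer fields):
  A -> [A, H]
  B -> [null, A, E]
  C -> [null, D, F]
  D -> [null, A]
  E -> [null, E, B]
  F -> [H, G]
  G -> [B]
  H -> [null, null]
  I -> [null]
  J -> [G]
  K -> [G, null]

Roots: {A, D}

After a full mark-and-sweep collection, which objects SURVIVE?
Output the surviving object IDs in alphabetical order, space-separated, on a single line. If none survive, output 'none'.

Answer: A D H

Derivation:
Roots: A D
Mark A: refs=A H, marked=A
Mark D: refs=null A, marked=A D
Mark H: refs=null null, marked=A D H
Unmarked (collected): B C E F G I J K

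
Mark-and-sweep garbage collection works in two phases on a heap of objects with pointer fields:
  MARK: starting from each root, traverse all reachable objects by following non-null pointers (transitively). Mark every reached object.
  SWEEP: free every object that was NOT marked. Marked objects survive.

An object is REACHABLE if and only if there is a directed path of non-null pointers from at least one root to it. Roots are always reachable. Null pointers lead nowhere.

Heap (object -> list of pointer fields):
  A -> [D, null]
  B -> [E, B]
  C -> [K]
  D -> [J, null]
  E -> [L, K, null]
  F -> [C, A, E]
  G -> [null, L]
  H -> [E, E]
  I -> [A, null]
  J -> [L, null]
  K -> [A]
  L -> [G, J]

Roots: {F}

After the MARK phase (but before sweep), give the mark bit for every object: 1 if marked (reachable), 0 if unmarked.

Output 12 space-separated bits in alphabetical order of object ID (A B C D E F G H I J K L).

Answer: 1 0 1 1 1 1 1 0 0 1 1 1

Derivation:
Roots: F
Mark F: refs=C A E, marked=F
Mark C: refs=K, marked=C F
Mark A: refs=D null, marked=A C F
Mark E: refs=L K null, marked=A C E F
Mark K: refs=A, marked=A C E F K
Mark D: refs=J null, marked=A C D E F K
Mark L: refs=G J, marked=A C D E F K L
Mark J: refs=L null, marked=A C D E F J K L
Mark G: refs=null L, marked=A C D E F G J K L
Unmarked (collected): B H I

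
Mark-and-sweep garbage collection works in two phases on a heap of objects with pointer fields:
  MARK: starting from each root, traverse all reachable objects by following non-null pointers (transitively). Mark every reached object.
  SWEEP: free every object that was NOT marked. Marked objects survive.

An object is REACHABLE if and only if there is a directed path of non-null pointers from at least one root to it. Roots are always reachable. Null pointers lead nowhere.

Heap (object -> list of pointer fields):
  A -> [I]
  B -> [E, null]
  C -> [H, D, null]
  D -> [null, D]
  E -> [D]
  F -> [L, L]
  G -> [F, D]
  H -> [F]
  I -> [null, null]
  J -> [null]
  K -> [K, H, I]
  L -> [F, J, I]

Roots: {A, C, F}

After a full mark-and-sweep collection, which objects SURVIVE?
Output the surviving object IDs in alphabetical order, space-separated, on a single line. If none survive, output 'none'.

Answer: A C D F H I J L

Derivation:
Roots: A C F
Mark A: refs=I, marked=A
Mark C: refs=H D null, marked=A C
Mark F: refs=L L, marked=A C F
Mark I: refs=null null, marked=A C F I
Mark H: refs=F, marked=A C F H I
Mark D: refs=null D, marked=A C D F H I
Mark L: refs=F J I, marked=A C D F H I L
Mark J: refs=null, marked=A C D F H I J L
Unmarked (collected): B E G K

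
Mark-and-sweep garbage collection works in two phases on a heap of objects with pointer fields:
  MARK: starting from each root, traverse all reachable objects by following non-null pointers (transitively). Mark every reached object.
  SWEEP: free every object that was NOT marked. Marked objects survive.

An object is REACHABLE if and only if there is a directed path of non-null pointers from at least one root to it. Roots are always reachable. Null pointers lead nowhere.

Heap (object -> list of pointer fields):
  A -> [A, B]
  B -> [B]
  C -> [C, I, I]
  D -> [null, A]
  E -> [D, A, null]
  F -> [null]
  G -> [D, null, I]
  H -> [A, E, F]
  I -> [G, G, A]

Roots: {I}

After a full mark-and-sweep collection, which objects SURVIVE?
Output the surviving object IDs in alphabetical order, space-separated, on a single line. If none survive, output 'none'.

Roots: I
Mark I: refs=G G A, marked=I
Mark G: refs=D null I, marked=G I
Mark A: refs=A B, marked=A G I
Mark D: refs=null A, marked=A D G I
Mark B: refs=B, marked=A B D G I
Unmarked (collected): C E F H

Answer: A B D G I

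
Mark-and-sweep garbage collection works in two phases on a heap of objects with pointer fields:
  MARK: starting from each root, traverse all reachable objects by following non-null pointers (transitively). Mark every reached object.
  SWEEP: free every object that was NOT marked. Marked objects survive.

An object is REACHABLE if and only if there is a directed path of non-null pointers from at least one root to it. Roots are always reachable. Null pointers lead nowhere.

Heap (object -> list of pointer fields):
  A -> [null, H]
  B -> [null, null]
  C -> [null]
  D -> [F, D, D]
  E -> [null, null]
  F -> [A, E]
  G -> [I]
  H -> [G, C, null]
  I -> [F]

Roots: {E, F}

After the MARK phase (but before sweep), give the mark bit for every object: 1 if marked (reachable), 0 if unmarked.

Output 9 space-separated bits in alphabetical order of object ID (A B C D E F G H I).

Roots: E F
Mark E: refs=null null, marked=E
Mark F: refs=A E, marked=E F
Mark A: refs=null H, marked=A E F
Mark H: refs=G C null, marked=A E F H
Mark G: refs=I, marked=A E F G H
Mark C: refs=null, marked=A C E F G H
Mark I: refs=F, marked=A C E F G H I
Unmarked (collected): B D

Answer: 1 0 1 0 1 1 1 1 1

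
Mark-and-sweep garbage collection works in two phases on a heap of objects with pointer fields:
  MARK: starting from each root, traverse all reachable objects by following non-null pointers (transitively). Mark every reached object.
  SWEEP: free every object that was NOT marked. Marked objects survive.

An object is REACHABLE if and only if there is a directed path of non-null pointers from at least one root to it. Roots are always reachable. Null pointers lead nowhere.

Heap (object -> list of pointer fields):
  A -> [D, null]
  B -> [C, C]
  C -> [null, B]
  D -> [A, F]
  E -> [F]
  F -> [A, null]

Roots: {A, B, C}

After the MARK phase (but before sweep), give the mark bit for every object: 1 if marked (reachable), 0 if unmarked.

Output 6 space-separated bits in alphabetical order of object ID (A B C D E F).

Answer: 1 1 1 1 0 1

Derivation:
Roots: A B C
Mark A: refs=D null, marked=A
Mark B: refs=C C, marked=A B
Mark C: refs=null B, marked=A B C
Mark D: refs=A F, marked=A B C D
Mark F: refs=A null, marked=A B C D F
Unmarked (collected): E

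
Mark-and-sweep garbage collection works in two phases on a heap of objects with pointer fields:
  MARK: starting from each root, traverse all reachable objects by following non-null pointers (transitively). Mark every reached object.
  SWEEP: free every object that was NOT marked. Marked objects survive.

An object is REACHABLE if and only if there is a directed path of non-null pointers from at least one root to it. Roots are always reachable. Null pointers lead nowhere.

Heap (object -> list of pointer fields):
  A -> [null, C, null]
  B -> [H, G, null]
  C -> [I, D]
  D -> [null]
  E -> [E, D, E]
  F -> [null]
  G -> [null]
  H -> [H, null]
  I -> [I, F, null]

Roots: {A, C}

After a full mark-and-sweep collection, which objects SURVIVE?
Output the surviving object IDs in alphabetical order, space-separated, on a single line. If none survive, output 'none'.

Answer: A C D F I

Derivation:
Roots: A C
Mark A: refs=null C null, marked=A
Mark C: refs=I D, marked=A C
Mark I: refs=I F null, marked=A C I
Mark D: refs=null, marked=A C D I
Mark F: refs=null, marked=A C D F I
Unmarked (collected): B E G H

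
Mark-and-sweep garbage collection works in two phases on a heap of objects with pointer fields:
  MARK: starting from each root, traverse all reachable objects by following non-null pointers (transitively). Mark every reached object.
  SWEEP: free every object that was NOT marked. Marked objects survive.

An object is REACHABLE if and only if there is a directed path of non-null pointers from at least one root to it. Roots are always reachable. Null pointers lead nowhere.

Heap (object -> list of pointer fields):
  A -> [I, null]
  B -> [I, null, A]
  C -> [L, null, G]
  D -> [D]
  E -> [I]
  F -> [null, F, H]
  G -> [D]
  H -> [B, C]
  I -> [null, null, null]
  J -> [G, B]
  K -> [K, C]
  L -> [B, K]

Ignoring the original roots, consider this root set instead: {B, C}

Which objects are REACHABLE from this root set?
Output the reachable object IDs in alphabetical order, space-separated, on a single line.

Roots: B C
Mark B: refs=I null A, marked=B
Mark C: refs=L null G, marked=B C
Mark I: refs=null null null, marked=B C I
Mark A: refs=I null, marked=A B C I
Mark L: refs=B K, marked=A B C I L
Mark G: refs=D, marked=A B C G I L
Mark K: refs=K C, marked=A B C G I K L
Mark D: refs=D, marked=A B C D G I K L
Unmarked (collected): E F H J

Answer: A B C D G I K L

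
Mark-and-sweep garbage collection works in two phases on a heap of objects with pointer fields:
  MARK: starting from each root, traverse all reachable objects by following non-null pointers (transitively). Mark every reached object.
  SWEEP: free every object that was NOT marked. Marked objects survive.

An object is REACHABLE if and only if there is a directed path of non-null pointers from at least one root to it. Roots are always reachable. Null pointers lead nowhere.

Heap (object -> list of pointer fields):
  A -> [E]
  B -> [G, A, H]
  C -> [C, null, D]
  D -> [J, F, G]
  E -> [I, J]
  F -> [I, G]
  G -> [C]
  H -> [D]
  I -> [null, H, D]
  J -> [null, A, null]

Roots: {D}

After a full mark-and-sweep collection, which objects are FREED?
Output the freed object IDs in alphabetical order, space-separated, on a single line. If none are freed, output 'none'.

Answer: B

Derivation:
Roots: D
Mark D: refs=J F G, marked=D
Mark J: refs=null A null, marked=D J
Mark F: refs=I G, marked=D F J
Mark G: refs=C, marked=D F G J
Mark A: refs=E, marked=A D F G J
Mark I: refs=null H D, marked=A D F G I J
Mark C: refs=C null D, marked=A C D F G I J
Mark E: refs=I J, marked=A C D E F G I J
Mark H: refs=D, marked=A C D E F G H I J
Unmarked (collected): B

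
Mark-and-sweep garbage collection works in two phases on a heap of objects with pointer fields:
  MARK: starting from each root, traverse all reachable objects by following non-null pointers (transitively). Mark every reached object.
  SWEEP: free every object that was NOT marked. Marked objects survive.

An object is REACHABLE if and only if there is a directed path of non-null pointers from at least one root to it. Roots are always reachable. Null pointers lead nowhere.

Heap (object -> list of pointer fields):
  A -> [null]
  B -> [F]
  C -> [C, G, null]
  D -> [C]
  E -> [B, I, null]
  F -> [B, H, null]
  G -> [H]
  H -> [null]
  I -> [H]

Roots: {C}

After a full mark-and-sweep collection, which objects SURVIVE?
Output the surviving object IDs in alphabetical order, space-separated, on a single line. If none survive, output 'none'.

Answer: C G H

Derivation:
Roots: C
Mark C: refs=C G null, marked=C
Mark G: refs=H, marked=C G
Mark H: refs=null, marked=C G H
Unmarked (collected): A B D E F I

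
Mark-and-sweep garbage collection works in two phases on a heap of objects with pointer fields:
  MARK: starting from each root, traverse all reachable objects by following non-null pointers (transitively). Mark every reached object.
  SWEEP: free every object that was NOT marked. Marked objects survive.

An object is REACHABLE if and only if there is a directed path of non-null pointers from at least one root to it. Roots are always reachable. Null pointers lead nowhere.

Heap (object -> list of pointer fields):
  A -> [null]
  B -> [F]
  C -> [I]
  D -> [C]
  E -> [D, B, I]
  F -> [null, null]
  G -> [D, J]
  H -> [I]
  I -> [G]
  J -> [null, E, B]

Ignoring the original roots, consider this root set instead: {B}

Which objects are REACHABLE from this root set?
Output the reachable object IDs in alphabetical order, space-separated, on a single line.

Answer: B F

Derivation:
Roots: B
Mark B: refs=F, marked=B
Mark F: refs=null null, marked=B F
Unmarked (collected): A C D E G H I J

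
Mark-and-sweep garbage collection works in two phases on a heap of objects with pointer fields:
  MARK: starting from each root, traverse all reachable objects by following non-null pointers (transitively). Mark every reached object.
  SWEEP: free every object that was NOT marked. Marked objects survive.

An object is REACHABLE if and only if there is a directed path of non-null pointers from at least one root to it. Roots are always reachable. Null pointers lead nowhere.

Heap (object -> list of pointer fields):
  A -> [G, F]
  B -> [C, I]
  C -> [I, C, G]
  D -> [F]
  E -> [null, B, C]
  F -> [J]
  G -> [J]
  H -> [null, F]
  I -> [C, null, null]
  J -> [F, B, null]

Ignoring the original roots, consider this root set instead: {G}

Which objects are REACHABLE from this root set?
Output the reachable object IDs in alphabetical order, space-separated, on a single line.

Roots: G
Mark G: refs=J, marked=G
Mark J: refs=F B null, marked=G J
Mark F: refs=J, marked=F G J
Mark B: refs=C I, marked=B F G J
Mark C: refs=I C G, marked=B C F G J
Mark I: refs=C null null, marked=B C F G I J
Unmarked (collected): A D E H

Answer: B C F G I J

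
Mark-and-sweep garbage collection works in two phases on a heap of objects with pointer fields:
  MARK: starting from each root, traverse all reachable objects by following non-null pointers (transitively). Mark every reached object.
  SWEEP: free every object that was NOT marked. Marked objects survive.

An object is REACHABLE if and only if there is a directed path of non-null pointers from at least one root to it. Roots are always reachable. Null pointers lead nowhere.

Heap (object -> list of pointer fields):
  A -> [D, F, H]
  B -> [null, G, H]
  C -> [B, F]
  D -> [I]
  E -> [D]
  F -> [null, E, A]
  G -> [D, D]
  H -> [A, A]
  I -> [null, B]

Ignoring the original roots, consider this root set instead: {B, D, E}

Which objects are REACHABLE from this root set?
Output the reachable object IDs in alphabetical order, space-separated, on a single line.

Roots: B D E
Mark B: refs=null G H, marked=B
Mark D: refs=I, marked=B D
Mark E: refs=D, marked=B D E
Mark G: refs=D D, marked=B D E G
Mark H: refs=A A, marked=B D E G H
Mark I: refs=null B, marked=B D E G H I
Mark A: refs=D F H, marked=A B D E G H I
Mark F: refs=null E A, marked=A B D E F G H I
Unmarked (collected): C

Answer: A B D E F G H I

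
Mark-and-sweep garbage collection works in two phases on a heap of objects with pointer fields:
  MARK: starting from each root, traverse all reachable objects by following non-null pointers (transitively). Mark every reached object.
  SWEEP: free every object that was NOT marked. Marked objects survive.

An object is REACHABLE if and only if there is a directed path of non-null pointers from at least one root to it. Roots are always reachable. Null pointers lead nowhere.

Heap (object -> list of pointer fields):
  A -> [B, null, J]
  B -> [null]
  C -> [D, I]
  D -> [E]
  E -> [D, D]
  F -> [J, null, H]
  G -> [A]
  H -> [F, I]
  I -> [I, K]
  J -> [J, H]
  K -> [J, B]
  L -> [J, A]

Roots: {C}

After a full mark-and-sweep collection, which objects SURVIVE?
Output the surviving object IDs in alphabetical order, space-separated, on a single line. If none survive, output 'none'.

Answer: B C D E F H I J K

Derivation:
Roots: C
Mark C: refs=D I, marked=C
Mark D: refs=E, marked=C D
Mark I: refs=I K, marked=C D I
Mark E: refs=D D, marked=C D E I
Mark K: refs=J B, marked=C D E I K
Mark J: refs=J H, marked=C D E I J K
Mark B: refs=null, marked=B C D E I J K
Mark H: refs=F I, marked=B C D E H I J K
Mark F: refs=J null H, marked=B C D E F H I J K
Unmarked (collected): A G L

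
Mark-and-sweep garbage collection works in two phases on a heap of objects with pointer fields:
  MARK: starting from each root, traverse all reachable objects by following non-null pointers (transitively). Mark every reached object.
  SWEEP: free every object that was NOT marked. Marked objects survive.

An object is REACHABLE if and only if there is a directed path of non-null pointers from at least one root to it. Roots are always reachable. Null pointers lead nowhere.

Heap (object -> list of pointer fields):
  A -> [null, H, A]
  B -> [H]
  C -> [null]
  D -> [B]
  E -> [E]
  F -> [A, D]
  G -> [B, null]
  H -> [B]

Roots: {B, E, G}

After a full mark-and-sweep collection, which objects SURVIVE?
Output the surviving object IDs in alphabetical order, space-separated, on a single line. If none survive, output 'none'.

Answer: B E G H

Derivation:
Roots: B E G
Mark B: refs=H, marked=B
Mark E: refs=E, marked=B E
Mark G: refs=B null, marked=B E G
Mark H: refs=B, marked=B E G H
Unmarked (collected): A C D F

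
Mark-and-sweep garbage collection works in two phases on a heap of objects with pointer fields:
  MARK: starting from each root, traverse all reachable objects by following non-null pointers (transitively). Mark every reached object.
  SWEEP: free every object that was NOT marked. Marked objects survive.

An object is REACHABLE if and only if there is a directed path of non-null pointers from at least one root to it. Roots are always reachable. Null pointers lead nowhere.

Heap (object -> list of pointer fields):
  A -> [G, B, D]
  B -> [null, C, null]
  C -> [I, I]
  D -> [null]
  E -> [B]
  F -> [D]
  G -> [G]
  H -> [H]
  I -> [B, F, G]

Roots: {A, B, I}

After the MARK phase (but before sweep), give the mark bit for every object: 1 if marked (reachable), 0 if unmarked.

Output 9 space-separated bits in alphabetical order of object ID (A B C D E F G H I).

Roots: A B I
Mark A: refs=G B D, marked=A
Mark B: refs=null C null, marked=A B
Mark I: refs=B F G, marked=A B I
Mark G: refs=G, marked=A B G I
Mark D: refs=null, marked=A B D G I
Mark C: refs=I I, marked=A B C D G I
Mark F: refs=D, marked=A B C D F G I
Unmarked (collected): E H

Answer: 1 1 1 1 0 1 1 0 1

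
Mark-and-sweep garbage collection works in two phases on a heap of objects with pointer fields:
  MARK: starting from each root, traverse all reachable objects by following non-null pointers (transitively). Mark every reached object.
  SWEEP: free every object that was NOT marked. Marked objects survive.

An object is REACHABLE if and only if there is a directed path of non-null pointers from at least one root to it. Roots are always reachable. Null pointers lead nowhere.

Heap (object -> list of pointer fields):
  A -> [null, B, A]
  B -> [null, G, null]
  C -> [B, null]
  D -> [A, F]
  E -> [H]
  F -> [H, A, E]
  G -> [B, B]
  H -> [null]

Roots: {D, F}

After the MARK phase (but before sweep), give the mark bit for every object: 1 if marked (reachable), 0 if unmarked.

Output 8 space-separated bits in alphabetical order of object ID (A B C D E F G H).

Answer: 1 1 0 1 1 1 1 1

Derivation:
Roots: D F
Mark D: refs=A F, marked=D
Mark F: refs=H A E, marked=D F
Mark A: refs=null B A, marked=A D F
Mark H: refs=null, marked=A D F H
Mark E: refs=H, marked=A D E F H
Mark B: refs=null G null, marked=A B D E F H
Mark G: refs=B B, marked=A B D E F G H
Unmarked (collected): C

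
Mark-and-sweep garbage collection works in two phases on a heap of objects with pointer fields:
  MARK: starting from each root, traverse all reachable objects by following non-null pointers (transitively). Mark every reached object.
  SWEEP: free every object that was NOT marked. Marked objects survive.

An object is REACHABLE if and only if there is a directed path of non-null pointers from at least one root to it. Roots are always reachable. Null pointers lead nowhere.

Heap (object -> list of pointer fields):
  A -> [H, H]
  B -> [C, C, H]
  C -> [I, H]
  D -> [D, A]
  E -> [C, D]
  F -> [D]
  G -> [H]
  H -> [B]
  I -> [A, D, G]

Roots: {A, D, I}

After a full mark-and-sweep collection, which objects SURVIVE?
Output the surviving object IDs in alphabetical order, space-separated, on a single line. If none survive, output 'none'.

Roots: A D I
Mark A: refs=H H, marked=A
Mark D: refs=D A, marked=A D
Mark I: refs=A D G, marked=A D I
Mark H: refs=B, marked=A D H I
Mark G: refs=H, marked=A D G H I
Mark B: refs=C C H, marked=A B D G H I
Mark C: refs=I H, marked=A B C D G H I
Unmarked (collected): E F

Answer: A B C D G H I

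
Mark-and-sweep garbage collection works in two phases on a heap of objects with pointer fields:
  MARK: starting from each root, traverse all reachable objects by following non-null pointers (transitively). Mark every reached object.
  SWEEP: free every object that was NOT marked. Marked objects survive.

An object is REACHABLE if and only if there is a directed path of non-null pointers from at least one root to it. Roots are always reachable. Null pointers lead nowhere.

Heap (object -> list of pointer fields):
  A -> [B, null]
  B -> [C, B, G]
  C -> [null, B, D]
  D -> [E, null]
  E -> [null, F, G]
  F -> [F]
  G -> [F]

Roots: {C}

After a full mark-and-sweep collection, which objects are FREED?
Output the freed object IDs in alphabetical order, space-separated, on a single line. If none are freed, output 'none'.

Roots: C
Mark C: refs=null B D, marked=C
Mark B: refs=C B G, marked=B C
Mark D: refs=E null, marked=B C D
Mark G: refs=F, marked=B C D G
Mark E: refs=null F G, marked=B C D E G
Mark F: refs=F, marked=B C D E F G
Unmarked (collected): A

Answer: A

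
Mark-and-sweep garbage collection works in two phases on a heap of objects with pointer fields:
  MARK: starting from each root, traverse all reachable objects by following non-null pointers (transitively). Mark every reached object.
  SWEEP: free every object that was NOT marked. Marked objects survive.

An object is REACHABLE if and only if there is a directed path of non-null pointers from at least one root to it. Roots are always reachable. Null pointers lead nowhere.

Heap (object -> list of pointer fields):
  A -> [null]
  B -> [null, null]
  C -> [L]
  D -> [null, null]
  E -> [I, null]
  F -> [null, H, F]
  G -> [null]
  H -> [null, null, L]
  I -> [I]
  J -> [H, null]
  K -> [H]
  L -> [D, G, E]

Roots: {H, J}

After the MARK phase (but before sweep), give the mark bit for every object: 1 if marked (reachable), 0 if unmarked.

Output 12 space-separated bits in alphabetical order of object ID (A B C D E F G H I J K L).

Roots: H J
Mark H: refs=null null L, marked=H
Mark J: refs=H null, marked=H J
Mark L: refs=D G E, marked=H J L
Mark D: refs=null null, marked=D H J L
Mark G: refs=null, marked=D G H J L
Mark E: refs=I null, marked=D E G H J L
Mark I: refs=I, marked=D E G H I J L
Unmarked (collected): A B C F K

Answer: 0 0 0 1 1 0 1 1 1 1 0 1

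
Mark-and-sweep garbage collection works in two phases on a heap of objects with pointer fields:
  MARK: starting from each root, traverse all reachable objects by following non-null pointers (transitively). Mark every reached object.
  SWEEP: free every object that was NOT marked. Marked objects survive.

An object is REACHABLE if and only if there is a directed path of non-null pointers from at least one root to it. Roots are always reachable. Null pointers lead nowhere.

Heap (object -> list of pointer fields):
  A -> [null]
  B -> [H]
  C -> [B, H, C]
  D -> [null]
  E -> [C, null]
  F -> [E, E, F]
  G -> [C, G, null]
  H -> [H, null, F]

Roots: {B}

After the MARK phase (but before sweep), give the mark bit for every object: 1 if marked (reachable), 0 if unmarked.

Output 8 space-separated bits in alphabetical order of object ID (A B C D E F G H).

Roots: B
Mark B: refs=H, marked=B
Mark H: refs=H null F, marked=B H
Mark F: refs=E E F, marked=B F H
Mark E: refs=C null, marked=B E F H
Mark C: refs=B H C, marked=B C E F H
Unmarked (collected): A D G

Answer: 0 1 1 0 1 1 0 1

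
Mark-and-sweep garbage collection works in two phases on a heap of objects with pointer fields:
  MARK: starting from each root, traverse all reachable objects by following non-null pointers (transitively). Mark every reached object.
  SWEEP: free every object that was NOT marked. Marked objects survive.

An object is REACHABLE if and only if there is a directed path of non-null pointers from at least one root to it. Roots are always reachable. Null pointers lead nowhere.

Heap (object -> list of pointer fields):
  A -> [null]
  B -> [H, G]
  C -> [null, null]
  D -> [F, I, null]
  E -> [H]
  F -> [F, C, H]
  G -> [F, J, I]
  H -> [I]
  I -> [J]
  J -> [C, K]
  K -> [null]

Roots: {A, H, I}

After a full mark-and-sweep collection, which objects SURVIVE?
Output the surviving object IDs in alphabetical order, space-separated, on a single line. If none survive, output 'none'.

Roots: A H I
Mark A: refs=null, marked=A
Mark H: refs=I, marked=A H
Mark I: refs=J, marked=A H I
Mark J: refs=C K, marked=A H I J
Mark C: refs=null null, marked=A C H I J
Mark K: refs=null, marked=A C H I J K
Unmarked (collected): B D E F G

Answer: A C H I J K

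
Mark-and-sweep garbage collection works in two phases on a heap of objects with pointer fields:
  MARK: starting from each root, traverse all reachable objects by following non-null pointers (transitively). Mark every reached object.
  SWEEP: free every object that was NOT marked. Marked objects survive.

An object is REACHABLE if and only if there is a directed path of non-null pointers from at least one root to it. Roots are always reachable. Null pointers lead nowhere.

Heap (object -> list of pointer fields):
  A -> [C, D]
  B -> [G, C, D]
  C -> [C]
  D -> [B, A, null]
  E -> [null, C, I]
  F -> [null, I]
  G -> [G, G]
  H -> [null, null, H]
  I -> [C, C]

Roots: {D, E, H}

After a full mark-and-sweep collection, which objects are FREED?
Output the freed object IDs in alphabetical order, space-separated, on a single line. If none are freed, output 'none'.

Answer: F

Derivation:
Roots: D E H
Mark D: refs=B A null, marked=D
Mark E: refs=null C I, marked=D E
Mark H: refs=null null H, marked=D E H
Mark B: refs=G C D, marked=B D E H
Mark A: refs=C D, marked=A B D E H
Mark C: refs=C, marked=A B C D E H
Mark I: refs=C C, marked=A B C D E H I
Mark G: refs=G G, marked=A B C D E G H I
Unmarked (collected): F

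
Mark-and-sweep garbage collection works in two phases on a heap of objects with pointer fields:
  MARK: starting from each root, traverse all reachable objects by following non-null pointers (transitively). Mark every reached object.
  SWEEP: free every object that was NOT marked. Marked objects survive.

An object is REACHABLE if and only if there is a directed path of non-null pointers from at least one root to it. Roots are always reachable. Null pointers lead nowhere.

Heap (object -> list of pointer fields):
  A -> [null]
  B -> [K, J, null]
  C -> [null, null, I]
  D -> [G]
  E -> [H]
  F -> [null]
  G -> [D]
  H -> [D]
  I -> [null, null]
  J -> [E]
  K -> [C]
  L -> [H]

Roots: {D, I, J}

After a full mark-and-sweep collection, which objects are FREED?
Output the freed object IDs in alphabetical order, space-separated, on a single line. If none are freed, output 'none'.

Answer: A B C F K L

Derivation:
Roots: D I J
Mark D: refs=G, marked=D
Mark I: refs=null null, marked=D I
Mark J: refs=E, marked=D I J
Mark G: refs=D, marked=D G I J
Mark E: refs=H, marked=D E G I J
Mark H: refs=D, marked=D E G H I J
Unmarked (collected): A B C F K L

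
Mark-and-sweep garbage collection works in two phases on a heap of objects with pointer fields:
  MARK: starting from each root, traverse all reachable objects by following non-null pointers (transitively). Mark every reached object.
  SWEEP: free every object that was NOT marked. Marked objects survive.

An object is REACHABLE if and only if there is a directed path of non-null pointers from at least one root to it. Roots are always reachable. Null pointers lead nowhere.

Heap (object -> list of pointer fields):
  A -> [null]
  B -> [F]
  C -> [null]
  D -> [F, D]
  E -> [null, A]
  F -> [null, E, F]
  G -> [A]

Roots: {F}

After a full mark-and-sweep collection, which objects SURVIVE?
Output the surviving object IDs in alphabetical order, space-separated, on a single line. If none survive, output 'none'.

Roots: F
Mark F: refs=null E F, marked=F
Mark E: refs=null A, marked=E F
Mark A: refs=null, marked=A E F
Unmarked (collected): B C D G

Answer: A E F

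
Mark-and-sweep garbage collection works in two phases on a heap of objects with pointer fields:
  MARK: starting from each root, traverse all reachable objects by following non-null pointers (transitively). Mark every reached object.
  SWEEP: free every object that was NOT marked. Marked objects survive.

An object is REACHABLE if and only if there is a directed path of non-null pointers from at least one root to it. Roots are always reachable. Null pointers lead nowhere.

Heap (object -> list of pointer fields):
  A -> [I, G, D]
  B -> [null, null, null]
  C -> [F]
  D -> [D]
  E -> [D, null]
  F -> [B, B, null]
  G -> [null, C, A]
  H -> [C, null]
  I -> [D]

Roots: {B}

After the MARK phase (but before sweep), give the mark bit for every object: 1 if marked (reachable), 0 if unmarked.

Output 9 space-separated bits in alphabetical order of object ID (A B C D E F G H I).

Answer: 0 1 0 0 0 0 0 0 0

Derivation:
Roots: B
Mark B: refs=null null null, marked=B
Unmarked (collected): A C D E F G H I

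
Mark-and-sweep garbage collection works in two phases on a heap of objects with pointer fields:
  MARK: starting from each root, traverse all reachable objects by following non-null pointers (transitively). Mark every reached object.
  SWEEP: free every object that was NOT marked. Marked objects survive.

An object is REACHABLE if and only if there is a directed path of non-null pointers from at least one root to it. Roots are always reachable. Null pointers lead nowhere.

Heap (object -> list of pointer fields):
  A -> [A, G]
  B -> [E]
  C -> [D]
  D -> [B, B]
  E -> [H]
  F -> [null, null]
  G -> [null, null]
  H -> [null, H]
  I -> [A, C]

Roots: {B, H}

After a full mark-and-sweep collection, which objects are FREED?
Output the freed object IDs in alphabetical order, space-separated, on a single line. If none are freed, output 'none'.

Roots: B H
Mark B: refs=E, marked=B
Mark H: refs=null H, marked=B H
Mark E: refs=H, marked=B E H
Unmarked (collected): A C D F G I

Answer: A C D F G I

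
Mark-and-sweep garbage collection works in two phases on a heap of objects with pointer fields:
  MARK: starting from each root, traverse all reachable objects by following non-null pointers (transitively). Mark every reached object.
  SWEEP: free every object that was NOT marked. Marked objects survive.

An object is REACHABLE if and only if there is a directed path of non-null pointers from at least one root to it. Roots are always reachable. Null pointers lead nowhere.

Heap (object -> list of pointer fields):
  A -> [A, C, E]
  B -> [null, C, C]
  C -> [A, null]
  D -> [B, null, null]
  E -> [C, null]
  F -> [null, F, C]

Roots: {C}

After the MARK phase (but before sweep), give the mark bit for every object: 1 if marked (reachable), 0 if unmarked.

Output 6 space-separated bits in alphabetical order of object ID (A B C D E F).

Roots: C
Mark C: refs=A null, marked=C
Mark A: refs=A C E, marked=A C
Mark E: refs=C null, marked=A C E
Unmarked (collected): B D F

Answer: 1 0 1 0 1 0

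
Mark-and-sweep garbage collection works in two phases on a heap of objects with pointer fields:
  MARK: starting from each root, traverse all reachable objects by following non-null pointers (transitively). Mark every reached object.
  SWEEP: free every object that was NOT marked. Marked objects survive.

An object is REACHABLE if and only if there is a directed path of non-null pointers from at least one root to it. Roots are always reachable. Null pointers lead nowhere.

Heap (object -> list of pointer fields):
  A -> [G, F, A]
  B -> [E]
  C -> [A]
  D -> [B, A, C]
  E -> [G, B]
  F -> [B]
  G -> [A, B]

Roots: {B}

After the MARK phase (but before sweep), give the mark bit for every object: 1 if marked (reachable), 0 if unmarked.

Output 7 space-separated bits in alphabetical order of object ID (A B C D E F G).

Roots: B
Mark B: refs=E, marked=B
Mark E: refs=G B, marked=B E
Mark G: refs=A B, marked=B E G
Mark A: refs=G F A, marked=A B E G
Mark F: refs=B, marked=A B E F G
Unmarked (collected): C D

Answer: 1 1 0 0 1 1 1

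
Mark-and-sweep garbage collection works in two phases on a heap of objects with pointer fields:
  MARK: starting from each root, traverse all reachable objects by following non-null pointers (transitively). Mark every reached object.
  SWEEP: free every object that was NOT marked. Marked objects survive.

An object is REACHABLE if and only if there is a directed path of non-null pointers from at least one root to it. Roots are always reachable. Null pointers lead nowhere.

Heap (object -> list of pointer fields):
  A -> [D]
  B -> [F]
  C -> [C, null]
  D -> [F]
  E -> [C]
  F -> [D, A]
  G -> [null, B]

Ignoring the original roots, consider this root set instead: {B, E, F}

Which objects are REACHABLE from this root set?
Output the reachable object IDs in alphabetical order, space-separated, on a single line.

Roots: B E F
Mark B: refs=F, marked=B
Mark E: refs=C, marked=B E
Mark F: refs=D A, marked=B E F
Mark C: refs=C null, marked=B C E F
Mark D: refs=F, marked=B C D E F
Mark A: refs=D, marked=A B C D E F
Unmarked (collected): G

Answer: A B C D E F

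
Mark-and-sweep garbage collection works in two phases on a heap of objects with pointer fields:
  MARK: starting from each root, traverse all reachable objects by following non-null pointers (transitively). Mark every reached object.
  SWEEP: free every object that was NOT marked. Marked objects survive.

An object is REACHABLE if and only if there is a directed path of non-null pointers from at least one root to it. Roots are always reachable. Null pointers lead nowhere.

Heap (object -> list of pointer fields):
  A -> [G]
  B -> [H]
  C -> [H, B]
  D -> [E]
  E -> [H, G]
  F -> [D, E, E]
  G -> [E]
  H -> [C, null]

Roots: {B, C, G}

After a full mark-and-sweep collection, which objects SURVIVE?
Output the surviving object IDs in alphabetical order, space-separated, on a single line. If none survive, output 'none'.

Roots: B C G
Mark B: refs=H, marked=B
Mark C: refs=H B, marked=B C
Mark G: refs=E, marked=B C G
Mark H: refs=C null, marked=B C G H
Mark E: refs=H G, marked=B C E G H
Unmarked (collected): A D F

Answer: B C E G H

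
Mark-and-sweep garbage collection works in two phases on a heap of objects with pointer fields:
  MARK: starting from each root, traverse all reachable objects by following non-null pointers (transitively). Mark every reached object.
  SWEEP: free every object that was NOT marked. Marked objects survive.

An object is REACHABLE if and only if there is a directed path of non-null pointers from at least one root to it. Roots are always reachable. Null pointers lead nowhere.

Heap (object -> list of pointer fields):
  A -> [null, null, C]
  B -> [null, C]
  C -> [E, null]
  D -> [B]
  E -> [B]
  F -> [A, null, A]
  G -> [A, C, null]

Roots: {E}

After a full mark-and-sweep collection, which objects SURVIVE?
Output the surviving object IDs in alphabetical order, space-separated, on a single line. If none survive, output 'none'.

Answer: B C E

Derivation:
Roots: E
Mark E: refs=B, marked=E
Mark B: refs=null C, marked=B E
Mark C: refs=E null, marked=B C E
Unmarked (collected): A D F G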